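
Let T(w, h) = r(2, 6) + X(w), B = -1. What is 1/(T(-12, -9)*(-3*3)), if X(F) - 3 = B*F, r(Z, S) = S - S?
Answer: -1/135 ≈ -0.0074074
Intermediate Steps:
r(Z, S) = 0
X(F) = 3 - F
T(w, h) = 3 - w (T(w, h) = 0 + (3 - w) = 3 - w)
1/(T(-12, -9)*(-3*3)) = 1/((3 - 1*(-12))*(-3*3)) = 1/((3 + 12)*(-9)) = 1/(15*(-9)) = 1/(-135) = -1/135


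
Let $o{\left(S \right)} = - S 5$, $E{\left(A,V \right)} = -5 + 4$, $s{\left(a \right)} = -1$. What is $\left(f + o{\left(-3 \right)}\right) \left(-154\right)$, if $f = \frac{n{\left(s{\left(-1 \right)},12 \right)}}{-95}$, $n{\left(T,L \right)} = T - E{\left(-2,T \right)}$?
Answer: $-2310$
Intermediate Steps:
$E{\left(A,V \right)} = -1$
$n{\left(T,L \right)} = 1 + T$ ($n{\left(T,L \right)} = T - -1 = T + 1 = 1 + T$)
$o{\left(S \right)} = - 5 S$
$f = 0$ ($f = \frac{1 - 1}{-95} = 0 \left(- \frac{1}{95}\right) = 0$)
$\left(f + o{\left(-3 \right)}\right) \left(-154\right) = \left(0 - -15\right) \left(-154\right) = \left(0 + 15\right) \left(-154\right) = 15 \left(-154\right) = -2310$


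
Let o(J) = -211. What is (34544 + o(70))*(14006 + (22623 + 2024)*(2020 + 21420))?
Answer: 19835536639438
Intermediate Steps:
(34544 + o(70))*(14006 + (22623 + 2024)*(2020 + 21420)) = (34544 - 211)*(14006 + (22623 + 2024)*(2020 + 21420)) = 34333*(14006 + 24647*23440) = 34333*(14006 + 577725680) = 34333*577739686 = 19835536639438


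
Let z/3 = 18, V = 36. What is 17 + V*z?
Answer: 1961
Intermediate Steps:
z = 54 (z = 3*18 = 54)
17 + V*z = 17 + 36*54 = 17 + 1944 = 1961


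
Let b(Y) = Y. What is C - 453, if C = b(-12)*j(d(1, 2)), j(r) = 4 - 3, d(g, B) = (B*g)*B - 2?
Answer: -465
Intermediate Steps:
d(g, B) = -2 + g*B² (d(g, B) = g*B² - 2 = -2 + g*B²)
j(r) = 1
C = -12 (C = -12*1 = -12)
C - 453 = -12 - 453 = -465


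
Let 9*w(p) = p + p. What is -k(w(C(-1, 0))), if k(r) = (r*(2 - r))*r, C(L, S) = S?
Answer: 0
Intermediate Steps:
w(p) = 2*p/9 (w(p) = (p + p)/9 = (2*p)/9 = 2*p/9)
k(r) = r**2*(2 - r)
-k(w(C(-1, 0))) = -((2/9)*0)**2*(2 - 2*0/9) = -0**2*(2 - 1*0) = -0*(2 + 0) = -0*2 = -1*0 = 0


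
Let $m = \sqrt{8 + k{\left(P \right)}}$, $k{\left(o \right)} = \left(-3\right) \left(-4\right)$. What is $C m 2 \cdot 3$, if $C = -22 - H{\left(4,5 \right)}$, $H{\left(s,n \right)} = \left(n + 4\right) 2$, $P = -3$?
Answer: $- 480 \sqrt{5} \approx -1073.3$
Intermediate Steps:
$k{\left(o \right)} = 12$
$H{\left(s,n \right)} = 8 + 2 n$ ($H{\left(s,n \right)} = \left(4 + n\right) 2 = 8 + 2 n$)
$m = 2 \sqrt{5}$ ($m = \sqrt{8 + 12} = \sqrt{20} = 2 \sqrt{5} \approx 4.4721$)
$C = -40$ ($C = -22 - \left(8 + 2 \cdot 5\right) = -22 - \left(8 + 10\right) = -22 - 18 = -40$)
$C m 2 \cdot 3 = - 40 \cdot 2 \sqrt{5} \cdot 2 \cdot 3 = - 80 \sqrt{5} \cdot 6 = - 480 \sqrt{5}$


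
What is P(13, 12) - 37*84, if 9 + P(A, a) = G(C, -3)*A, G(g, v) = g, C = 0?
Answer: -3117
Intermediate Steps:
P(A, a) = -9 (P(A, a) = -9 + 0*A = -9 + 0 = -9)
P(13, 12) - 37*84 = -9 - 37*84 = -9 - 3108 = -3117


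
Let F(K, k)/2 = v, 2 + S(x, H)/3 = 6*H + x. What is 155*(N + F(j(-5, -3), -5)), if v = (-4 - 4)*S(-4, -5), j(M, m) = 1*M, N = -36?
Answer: 262260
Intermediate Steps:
S(x, H) = -6 + 3*x + 18*H (S(x, H) = -6 + 3*(6*H + x) = -6 + 3*(x + 6*H) = -6 + (3*x + 18*H) = -6 + 3*x + 18*H)
j(M, m) = M
v = 864 (v = (-4 - 4)*(-6 + 3*(-4) + 18*(-5)) = -8*(-6 - 12 - 90) = -8*(-108) = 864)
F(K, k) = 1728 (F(K, k) = 2*864 = 1728)
155*(N + F(j(-5, -3), -5)) = 155*(-36 + 1728) = 155*1692 = 262260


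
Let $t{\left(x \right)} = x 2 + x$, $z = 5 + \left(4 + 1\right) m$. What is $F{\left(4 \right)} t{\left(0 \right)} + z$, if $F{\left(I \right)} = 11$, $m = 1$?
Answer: $10$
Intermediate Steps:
$z = 10$ ($z = 5 + \left(4 + 1\right) 1 = 5 + 5 \cdot 1 = 5 + 5 = 10$)
$t{\left(x \right)} = 3 x$ ($t{\left(x \right)} = 2 x + x = 3 x$)
$F{\left(4 \right)} t{\left(0 \right)} + z = 11 \cdot 3 \cdot 0 + 10 = 11 \cdot 0 + 10 = 0 + 10 = 10$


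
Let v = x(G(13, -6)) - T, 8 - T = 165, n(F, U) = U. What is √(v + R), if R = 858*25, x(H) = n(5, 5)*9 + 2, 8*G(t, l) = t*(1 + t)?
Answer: 3*√2406 ≈ 147.15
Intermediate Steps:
G(t, l) = t*(1 + t)/8 (G(t, l) = (t*(1 + t))/8 = t*(1 + t)/8)
x(H) = 47 (x(H) = 5*9 + 2 = 45 + 2 = 47)
T = -157 (T = 8 - 1*165 = 8 - 165 = -157)
R = 21450
v = 204 (v = 47 - 1*(-157) = 47 + 157 = 204)
√(v + R) = √(204 + 21450) = √21654 = 3*√2406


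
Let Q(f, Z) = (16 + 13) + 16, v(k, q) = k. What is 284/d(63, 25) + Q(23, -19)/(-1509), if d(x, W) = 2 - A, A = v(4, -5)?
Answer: -71441/503 ≈ -142.03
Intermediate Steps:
A = 4
d(x, W) = -2 (d(x, W) = 2 - 1*4 = 2 - 4 = -2)
Q(f, Z) = 45 (Q(f, Z) = 29 + 16 = 45)
284/d(63, 25) + Q(23, -19)/(-1509) = 284/(-2) + 45/(-1509) = 284*(-½) + 45*(-1/1509) = -142 - 15/503 = -71441/503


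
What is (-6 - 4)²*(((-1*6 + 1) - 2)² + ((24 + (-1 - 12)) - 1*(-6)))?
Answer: 6600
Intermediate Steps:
(-6 - 4)²*(((-1*6 + 1) - 2)² + ((24 + (-1 - 12)) - 1*(-6))) = (-10)²*(((-6 + 1) - 2)² + ((24 - 13) + 6)) = 100*((-5 - 2)² + (11 + 6)) = 100*((-7)² + 17) = 100*(49 + 17) = 100*66 = 6600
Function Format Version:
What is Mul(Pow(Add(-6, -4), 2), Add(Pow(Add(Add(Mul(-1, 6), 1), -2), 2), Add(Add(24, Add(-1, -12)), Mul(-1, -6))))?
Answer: 6600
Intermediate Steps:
Mul(Pow(Add(-6, -4), 2), Add(Pow(Add(Add(Mul(-1, 6), 1), -2), 2), Add(Add(24, Add(-1, -12)), Mul(-1, -6)))) = Mul(Pow(-10, 2), Add(Pow(Add(Add(-6, 1), -2), 2), Add(Add(24, -13), 6))) = Mul(100, Add(Pow(Add(-5, -2), 2), Add(11, 6))) = Mul(100, Add(Pow(-7, 2), 17)) = Mul(100, Add(49, 17)) = Mul(100, 66) = 6600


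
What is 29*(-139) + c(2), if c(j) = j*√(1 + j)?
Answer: -4031 + 2*√3 ≈ -4027.5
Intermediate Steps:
29*(-139) + c(2) = 29*(-139) + 2*√(1 + 2) = -4031 + 2*√3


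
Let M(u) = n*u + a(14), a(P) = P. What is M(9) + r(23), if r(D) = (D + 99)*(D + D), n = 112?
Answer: 6634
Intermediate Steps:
M(u) = 14 + 112*u (M(u) = 112*u + 14 = 14 + 112*u)
r(D) = 2*D*(99 + D) (r(D) = (99 + D)*(2*D) = 2*D*(99 + D))
M(9) + r(23) = (14 + 112*9) + 2*23*(99 + 23) = (14 + 1008) + 2*23*122 = 1022 + 5612 = 6634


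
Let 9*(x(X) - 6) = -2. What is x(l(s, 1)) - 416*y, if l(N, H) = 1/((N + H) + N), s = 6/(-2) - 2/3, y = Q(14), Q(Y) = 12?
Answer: -44876/9 ≈ -4986.2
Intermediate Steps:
y = 12
s = -11/3 (s = 6*(-1/2) - 2*1/3 = -3 - 2/3 = -11/3 ≈ -3.6667)
l(N, H) = 1/(H + 2*N) (l(N, H) = 1/((H + N) + N) = 1/(H + 2*N))
x(X) = 52/9 (x(X) = 6 + (1/9)*(-2) = 6 - 2/9 = 52/9)
x(l(s, 1)) - 416*y = 52/9 - 416*12 = 52/9 - 4992 = -44876/9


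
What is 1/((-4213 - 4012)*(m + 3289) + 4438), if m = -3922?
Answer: 1/5210863 ≈ 1.9191e-7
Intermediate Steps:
1/((-4213 - 4012)*(m + 3289) + 4438) = 1/((-4213 - 4012)*(-3922 + 3289) + 4438) = 1/(-8225*(-633) + 4438) = 1/(5206425 + 4438) = 1/5210863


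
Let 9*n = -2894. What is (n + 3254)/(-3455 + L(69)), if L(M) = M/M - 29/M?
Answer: -607016/715065 ≈ -0.84890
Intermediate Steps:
n = -2894/9 (n = (1/9)*(-2894) = -2894/9 ≈ -321.56)
L(M) = 1 - 29/M
(n + 3254)/(-3455 + L(69)) = (-2894/9 + 3254)/(-3455 + (-29 + 69)/69) = 26392/(9*(-3455 + (1/69)*40)) = 26392/(9*(-3455 + 40/69)) = 26392/(9*(-238355/69)) = (26392/9)*(-69/238355) = -607016/715065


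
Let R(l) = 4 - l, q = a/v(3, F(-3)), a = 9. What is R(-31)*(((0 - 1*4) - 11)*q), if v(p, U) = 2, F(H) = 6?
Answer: -4725/2 ≈ -2362.5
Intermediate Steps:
q = 9/2 ≈ 4.5000
R(-31)*(((0 - 1*4) - 11)*q) = (4 - 1*(-31))*(((0 - 1*4) - 11)*(9/2)) = (4 + 31)*(((0 - 4) - 11)*(9/2)) = 35*((-4 - 11)*(9/2)) = 35*(-15*9/2) = 35*(-135/2) = -4725/2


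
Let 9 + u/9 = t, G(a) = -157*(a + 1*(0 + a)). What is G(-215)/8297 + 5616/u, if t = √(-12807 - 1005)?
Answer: 2*(-2284869*I + 67510*√3453)/(8297*(2*√3453 + 9*I)) ≈ 7.7324 - 5.2786*I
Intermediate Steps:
G(a) = -314*a (G(a) = -157*(a + 1*a) = -157*(a + a) = -314*a)
t = 2*I*√3453 (t = √(-13812) = 2*I*√3453 ≈ 117.52*I)
u = -81 + 18*I*√3453 (u = -81 + 9*(2*I*√3453) = -81 + 18*I*√3453 ≈ -81.0 + 1057.7*I)
G(-215)/8297 + 5616/u = -314*(-215)/8297 + 5616/(-81 + 18*I*√3453) = 67510*(1/8297) + 5616/(-81 + 18*I*√3453) = 67510/8297 + 5616/(-81 + 18*I*√3453)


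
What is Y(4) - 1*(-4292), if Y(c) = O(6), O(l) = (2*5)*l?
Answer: 4352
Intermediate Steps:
O(l) = 10*l
Y(c) = 60 (Y(c) = 10*6 = 60)
Y(4) - 1*(-4292) = 60 - 1*(-4292) = 60 + 4292 = 4352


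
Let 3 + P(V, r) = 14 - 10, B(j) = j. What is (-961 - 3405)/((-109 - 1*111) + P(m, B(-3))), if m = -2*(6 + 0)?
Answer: 4366/219 ≈ 19.936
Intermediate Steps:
m = -12 (m = -2*6 = -12)
P(V, r) = 1 (P(V, r) = -3 + (14 - 10) = -3 + 4 = 1)
(-961 - 3405)/((-109 - 1*111) + P(m, B(-3))) = (-961 - 3405)/((-109 - 1*111) + 1) = -4366/((-109 - 111) + 1) = -4366/(-220 + 1) = -4366/(-219) = -4366*(-1/219) = 4366/219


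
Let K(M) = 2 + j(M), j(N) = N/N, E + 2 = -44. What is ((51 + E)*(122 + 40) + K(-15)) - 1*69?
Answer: 744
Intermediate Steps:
E = -46 (E = -2 - 44 = -46)
j(N) = 1
K(M) = 3 (K(M) = 2 + 1 = 3)
((51 + E)*(122 + 40) + K(-15)) - 1*69 = ((51 - 46)*(122 + 40) + 3) - 1*69 = (5*162 + 3) - 69 = (810 + 3) - 69 = 813 - 69 = 744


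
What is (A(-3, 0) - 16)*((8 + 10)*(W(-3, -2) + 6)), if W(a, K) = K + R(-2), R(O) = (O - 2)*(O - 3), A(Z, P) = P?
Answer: -6912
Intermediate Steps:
R(O) = (-3 + O)*(-2 + O) (R(O) = (-2 + O)*(-3 + O) = (-3 + O)*(-2 + O))
W(a, K) = 20 + K (W(a, K) = K + (6 + (-2)² - 5*(-2)) = K + (6 + 4 + 10) = K + 20 = 20 + K)
(A(-3, 0) - 16)*((8 + 10)*(W(-3, -2) + 6)) = (0 - 16)*((8 + 10)*((20 - 2) + 6)) = -288*(18 + 6) = -288*24 = -16*432 = -6912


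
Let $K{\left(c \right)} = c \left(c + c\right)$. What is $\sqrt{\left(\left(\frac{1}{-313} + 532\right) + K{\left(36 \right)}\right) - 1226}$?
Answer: $\frac{\sqrt{185944849}}{313} \approx 43.566$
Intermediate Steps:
$K{\left(c \right)} = 2 c^{2}$ ($K{\left(c \right)} = c 2 c = 2 c^{2}$)
$\sqrt{\left(\left(\frac{1}{-313} + 532\right) + K{\left(36 \right)}\right) - 1226} = \sqrt{\left(\left(\frac{1}{-313} + 532\right) + 2 \cdot 36^{2}\right) - 1226} = \sqrt{\left(\left(- \frac{1}{313} + 532\right) + 2 \cdot 1296\right) - 1226} = \sqrt{\left(\frac{166515}{313} + 2592\right) - 1226} = \sqrt{\frac{977811}{313} - 1226} = \sqrt{\frac{594073}{313}} = \frac{\sqrt{185944849}}{313}$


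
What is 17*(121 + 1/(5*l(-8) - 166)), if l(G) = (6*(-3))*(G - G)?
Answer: 341445/166 ≈ 2056.9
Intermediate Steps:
l(G) = 0 (l(G) = -18*0 = 0)
17*(121 + 1/(5*l(-8) - 166)) = 17*(121 + 1/(5*0 - 166)) = 17*(121 + 1/(0 - 166)) = 17*(121 + 1/(-166)) = 17*(121 - 1/166) = 17*(20085/166) = 341445/166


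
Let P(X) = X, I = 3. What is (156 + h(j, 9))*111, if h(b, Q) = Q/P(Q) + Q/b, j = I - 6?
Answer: 17094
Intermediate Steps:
j = -3 (j = 3 - 6 = -3)
h(b, Q) = 1 + Q/b (h(b, Q) = Q/Q + Q/b = 1 + Q/b)
(156 + h(j, 9))*111 = (156 + (9 - 3)/(-3))*111 = (156 - ⅓*6)*111 = (156 - 2)*111 = 154*111 = 17094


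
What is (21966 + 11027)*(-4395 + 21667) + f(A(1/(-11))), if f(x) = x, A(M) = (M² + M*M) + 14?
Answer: 68952468312/121 ≈ 5.6985e+8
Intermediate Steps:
A(M) = 14 + 2*M² (A(M) = (M² + M²) + 14 = 2*M² + 14 = 14 + 2*M²)
(21966 + 11027)*(-4395 + 21667) + f(A(1/(-11))) = (21966 + 11027)*(-4395 + 21667) + (14 + 2*(1/(-11))²) = 32993*17272 + (14 + 2*(-1/11)²) = 569855096 + (14 + 2*(1/121)) = 569855096 + (14 + 2/121) = 569855096 + 1696/121 = 68952468312/121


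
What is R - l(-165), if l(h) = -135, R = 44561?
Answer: 44696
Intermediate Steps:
R - l(-165) = 44561 - 1*(-135) = 44561 + 135 = 44696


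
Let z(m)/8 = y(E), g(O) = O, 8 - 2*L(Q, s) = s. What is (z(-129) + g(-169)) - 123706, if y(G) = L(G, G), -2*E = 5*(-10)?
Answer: -123943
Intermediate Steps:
L(Q, s) = 4 - s/2
E = 25 (E = -5*(-10)/2 = -½*(-50) = 25)
y(G) = 4 - G/2
z(m) = -68 (z(m) = 8*(4 - ½*25) = 8*(4 - 25/2) = 8*(-17/2) = -68)
(z(-129) + g(-169)) - 123706 = (-68 - 169) - 123706 = -237 - 123706 = -123943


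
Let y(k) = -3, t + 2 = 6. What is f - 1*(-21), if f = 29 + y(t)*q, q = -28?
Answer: 134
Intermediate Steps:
t = 4 (t = -2 + 6 = 4)
f = 113 (f = 29 - 3*(-28) = 29 + 84 = 113)
f - 1*(-21) = 113 - 1*(-21) = 113 + 21 = 134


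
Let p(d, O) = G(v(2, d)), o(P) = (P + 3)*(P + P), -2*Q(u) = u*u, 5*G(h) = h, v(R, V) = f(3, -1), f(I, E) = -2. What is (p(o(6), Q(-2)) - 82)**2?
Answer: 169744/25 ≈ 6789.8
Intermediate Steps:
v(R, V) = -2
G(h) = h/5
Q(u) = -u**2/2 (Q(u) = -u*u/2 = -u**2/2)
o(P) = 2*P*(3 + P) (o(P) = (3 + P)*(2*P) = 2*P*(3 + P))
p(d, O) = -2/5 (p(d, O) = (1/5)*(-2) = -2/5)
(p(o(6), Q(-2)) - 82)**2 = (-2/5 - 82)**2 = (-412/5)**2 = 169744/25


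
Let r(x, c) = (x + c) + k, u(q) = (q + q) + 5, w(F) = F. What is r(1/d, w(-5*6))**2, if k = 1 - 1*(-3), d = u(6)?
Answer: 194481/289 ≈ 672.94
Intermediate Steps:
u(q) = 5 + 2*q (u(q) = 2*q + 5 = 5 + 2*q)
d = 17 (d = 5 + 2*6 = 5 + 12 = 17)
k = 4 (k = 1 + 3 = 4)
r(x, c) = 4 + c + x (r(x, c) = (x + c) + 4 = (c + x) + 4 = 4 + c + x)
r(1/d, w(-5*6))**2 = (4 - 5*6 + 1/17)**2 = (4 - 30 + 1/17)**2 = (-441/17)**2 = 194481/289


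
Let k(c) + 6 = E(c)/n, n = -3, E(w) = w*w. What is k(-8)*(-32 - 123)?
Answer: 12710/3 ≈ 4236.7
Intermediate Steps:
E(w) = w**2
k(c) = -6 - c**2/3 (k(c) = -6 + c**2/(-3) = -6 + c**2*(-1/3) = -6 - c**2/3)
k(-8)*(-32 - 123) = (-6 - 1/3*(-8)**2)*(-32 - 123) = (-6 - 1/3*64)*(-155) = (-6 - 64/3)*(-155) = -82/3*(-155) = 12710/3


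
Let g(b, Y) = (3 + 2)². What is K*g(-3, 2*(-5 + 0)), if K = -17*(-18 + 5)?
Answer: 5525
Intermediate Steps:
g(b, Y) = 25 (g(b, Y) = 5² = 25)
K = 221 (K = -17*(-13) = 221)
K*g(-3, 2*(-5 + 0)) = 221*25 = 5525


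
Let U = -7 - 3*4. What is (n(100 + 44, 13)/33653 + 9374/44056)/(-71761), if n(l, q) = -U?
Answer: -158150143/53197023768124 ≈ -2.9729e-6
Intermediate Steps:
U = -19 (U = -7 - 12 = -19)
n(l, q) = 19 (n(l, q) = -1*(-19) = 19)
(n(100 + 44, 13)/33653 + 9374/44056)/(-71761) = (19/33653 + 9374/44056)/(-71761) = (19*(1/33653) + 9374*(1/44056))*(-1/71761) = (19/33653 + 4687/22028)*(-1/71761) = (158150143/741308284)*(-1/71761) = -158150143/53197023768124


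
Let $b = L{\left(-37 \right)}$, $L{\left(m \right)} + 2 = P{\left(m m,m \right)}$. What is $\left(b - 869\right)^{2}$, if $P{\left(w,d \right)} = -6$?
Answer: $769129$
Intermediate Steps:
$L{\left(m \right)} = -8$ ($L{\left(m \right)} = -2 - 6 = -8$)
$b = -8$
$\left(b - 869\right)^{2} = \left(-8 - 869\right)^{2} = \left(-877\right)^{2} = 769129$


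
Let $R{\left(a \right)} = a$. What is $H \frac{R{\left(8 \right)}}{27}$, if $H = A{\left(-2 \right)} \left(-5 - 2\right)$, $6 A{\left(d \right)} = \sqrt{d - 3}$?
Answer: $- \frac{28 i \sqrt{5}}{81} \approx - 0.77296 i$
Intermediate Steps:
$A{\left(d \right)} = \frac{\sqrt{-3 + d}}{6}$ ($A{\left(d \right)} = \frac{\sqrt{d - 3}}{6} = \frac{\sqrt{-3 + d}}{6}$)
$H = - \frac{7 i \sqrt{5}}{6}$ ($H = \frac{\sqrt{-3 - 2}}{6} \left(-5 - 2\right) = \frac{\sqrt{-5}}{6} \left(-7\right) = \frac{i \sqrt{5}}{6} \left(-7\right) = - \frac{7 i \sqrt{5}}{6} \approx - 2.6087 i$)
$H \frac{R{\left(8 \right)}}{27} = - \frac{7 i \sqrt{5}}{6} \cdot \frac{8}{27} = - \frac{28 i \sqrt{5}}{81}$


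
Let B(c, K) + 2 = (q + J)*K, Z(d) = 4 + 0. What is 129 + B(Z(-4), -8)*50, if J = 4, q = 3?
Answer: -2771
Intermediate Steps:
Z(d) = 4
B(c, K) = -2 + 7*K (B(c, K) = -2 + (3 + 4)*K = -2 + 7*K)
129 + B(Z(-4), -8)*50 = 129 + (-2 + 7*(-8))*50 = 129 + (-2 - 56)*50 = 129 - 58*50 = 129 - 2900 = -2771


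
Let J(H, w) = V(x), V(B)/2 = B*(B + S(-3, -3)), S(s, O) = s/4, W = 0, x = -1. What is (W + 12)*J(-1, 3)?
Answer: 42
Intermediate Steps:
S(s, O) = s/4 (S(s, O) = s*(¼) = s/4)
V(B) = 2*B*(-¾ + B) (V(B) = 2*(B*(B + (¼)*(-3))) = 2*(B*(B - ¾)) = 2*(B*(-¾ + B)) = 2*B*(-¾ + B))
J(H, w) = 7/2 (J(H, w) = (½)*(-1)*(-3 + 4*(-1)) = (½)*(-1)*(-3 - 4) = (½)*(-1)*(-7) = 7/2)
(W + 12)*J(-1, 3) = (0 + 12)*(7/2) = 12*(7/2) = 42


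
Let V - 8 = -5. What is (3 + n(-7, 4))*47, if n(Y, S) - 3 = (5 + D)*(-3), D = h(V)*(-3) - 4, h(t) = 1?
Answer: 564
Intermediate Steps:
V = 3 (V = 8 - 5 = 3)
D = -7 (D = 1*(-3) - 4 = -3 - 4 = -7)
n(Y, S) = 9 (n(Y, S) = 3 + (5 - 7)*(-3) = 3 - 2*(-3) = 3 + 6 = 9)
(3 + n(-7, 4))*47 = (3 + 9)*47 = 12*47 = 564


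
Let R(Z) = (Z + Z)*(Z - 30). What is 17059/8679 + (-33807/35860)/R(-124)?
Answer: 2123919815557/1080586879680 ≈ 1.9655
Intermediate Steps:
R(Z) = 2*Z*(-30 + Z) (R(Z) = (2*Z)*(-30 + Z) = 2*Z*(-30 + Z))
17059/8679 + (-33807/35860)/R(-124) = 17059/8679 + (-33807/35860)/((2*(-124)*(-30 - 124))) = 17059*(1/8679) + (-33807*1/35860)/((2*(-124)*(-154))) = 17059/8679 - 33807/35860/38192 = 17059/8679 - 33807/35860*1/38192 = 17059/8679 - 33807/1369565120 = 2123919815557/1080586879680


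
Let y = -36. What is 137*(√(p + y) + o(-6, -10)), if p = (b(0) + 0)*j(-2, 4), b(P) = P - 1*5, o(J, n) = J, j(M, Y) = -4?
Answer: -822 + 548*I ≈ -822.0 + 548.0*I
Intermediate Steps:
b(P) = -5 + P (b(P) = P - 5 = -5 + P)
p = 20 (p = ((-5 + 0) + 0)*(-4) = (-5 + 0)*(-4) = -5*(-4) = 20)
137*(√(p + y) + o(-6, -10)) = 137*(√(20 - 36) - 6) = 137*(√(-16) - 6) = 137*(4*I - 6) = 137*(-6 + 4*I) = -822 + 548*I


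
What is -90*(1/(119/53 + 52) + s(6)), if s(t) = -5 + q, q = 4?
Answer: 50796/575 ≈ 88.341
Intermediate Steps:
s(t) = -1 (s(t) = -5 + 4 = -1)
-90*(1/(119/53 + 52) + s(6)) = -90*(1/(119/53 + 52) - 1) = -90*(1/(2875/53) - 1) = -90*(53/2875 - 1) = -90*(-2822/2875) = 50796/575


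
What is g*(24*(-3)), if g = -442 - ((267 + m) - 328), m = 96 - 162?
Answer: 22680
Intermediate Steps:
m = -66
g = -315 (g = -442 - ((267 - 66) - 328) = -442 - (201 - 328) = -442 - 1*(-127) = -442 + 127 = -315)
g*(24*(-3)) = -7560*(-3) = -315*(-72) = 22680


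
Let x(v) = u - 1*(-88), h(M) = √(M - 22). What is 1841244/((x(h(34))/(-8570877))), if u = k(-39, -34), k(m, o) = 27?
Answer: -15781075850988/115 ≈ -1.3723e+11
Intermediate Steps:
u = 27
h(M) = √(-22 + M)
x(v) = 115 (x(v) = 27 - 1*(-88) = 27 + 88 = 115)
1841244/((x(h(34))/(-8570877))) = 1841244/((115/(-8570877))) = 1841244/((115*(-1/8570877))) = 1841244/(-115/8570877) = 1841244*(-8570877/115) = -15781075850988/115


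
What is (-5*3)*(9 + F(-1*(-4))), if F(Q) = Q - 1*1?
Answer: -180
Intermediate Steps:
F(Q) = -1 + Q (F(Q) = Q - 1 = -1 + Q)
(-5*3)*(9 + F(-1*(-4))) = (-5*3)*(9 + (-1 - 1*(-4))) = -15*(9 + (-1 + 4)) = -15*(9 + 3) = -15*12 = -180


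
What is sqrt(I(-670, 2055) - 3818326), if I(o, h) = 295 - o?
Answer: I*sqrt(3817361) ≈ 1953.8*I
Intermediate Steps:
sqrt(I(-670, 2055) - 3818326) = sqrt((295 - 1*(-670)) - 3818326) = sqrt((295 + 670) - 3818326) = sqrt(965 - 3818326) = sqrt(-3817361) = I*sqrt(3817361)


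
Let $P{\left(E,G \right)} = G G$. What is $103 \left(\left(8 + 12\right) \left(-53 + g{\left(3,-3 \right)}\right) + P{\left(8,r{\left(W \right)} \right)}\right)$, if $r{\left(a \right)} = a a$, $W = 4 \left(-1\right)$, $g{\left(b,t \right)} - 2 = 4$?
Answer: $-70452$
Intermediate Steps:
$g{\left(b,t \right)} = 6$ ($g{\left(b,t \right)} = 2 + 4 = 6$)
$W = -4$
$r{\left(a \right)} = a^{2}$
$P{\left(E,G \right)} = G^{2}$
$103 \left(\left(8 + 12\right) \left(-53 + g{\left(3,-3 \right)}\right) + P{\left(8,r{\left(W \right)} \right)}\right) = 103 \left(\left(8 + 12\right) \left(-53 + 6\right) + \left(\left(-4\right)^{2}\right)^{2}\right) = 103 \left(20 \left(-47\right) + 16^{2}\right) = 103 \left(-940 + 256\right) = 103 \left(-684\right) = -70452$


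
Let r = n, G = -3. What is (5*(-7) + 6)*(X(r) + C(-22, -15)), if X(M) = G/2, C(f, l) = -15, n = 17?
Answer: 957/2 ≈ 478.50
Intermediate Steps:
r = 17
X(M) = -3/2
(5*(-7) + 6)*(X(r) + C(-22, -15)) = (5*(-7) + 6)*(-3/2 - 15) = (-35 + 6)*(-33/2) = -29*(-33/2) = 957/2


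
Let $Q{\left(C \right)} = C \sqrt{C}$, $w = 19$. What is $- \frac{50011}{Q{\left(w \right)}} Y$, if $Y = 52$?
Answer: $- \frac{2600572 \sqrt{19}}{361} \approx -31401.0$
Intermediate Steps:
$Q{\left(C \right)} = C^{\frac{3}{2}}$
$- \frac{50011}{Q{\left(w \right)}} Y = - \frac{50011}{19^{\frac{3}{2}}} \cdot 52 = - \frac{50011}{19 \sqrt{19}} \cdot 52 = - 50011 \frac{\sqrt{19}}{361} \cdot 52 = - \frac{50011 \sqrt{19}}{361} \cdot 52 = - \frac{2600572 \sqrt{19}}{361}$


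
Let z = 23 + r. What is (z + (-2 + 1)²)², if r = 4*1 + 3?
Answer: 961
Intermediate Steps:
r = 7 (r = 4 + 3 = 7)
z = 30 (z = 23 + 7 = 30)
(z + (-2 + 1)²)² = (30 + (-2 + 1)²)² = (30 + (-1)²)² = (30 + 1)² = 31² = 961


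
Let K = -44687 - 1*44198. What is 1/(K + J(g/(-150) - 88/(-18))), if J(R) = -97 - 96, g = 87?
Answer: -1/89078 ≈ -1.1226e-5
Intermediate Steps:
K = -88885 (K = -44687 - 44198 = -88885)
J(R) = -193
1/(K + J(g/(-150) - 88/(-18))) = 1/(-88885 - 193) = 1/(-89078) = -1/89078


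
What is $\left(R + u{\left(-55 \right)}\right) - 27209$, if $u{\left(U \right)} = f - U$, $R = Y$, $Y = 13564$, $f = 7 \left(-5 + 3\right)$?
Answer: $-13604$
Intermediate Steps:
$f = -14$ ($f = 7 \left(-2\right) = -14$)
$R = 13564$
$u{\left(U \right)} = -14 - U$
$\left(R + u{\left(-55 \right)}\right) - 27209 = \left(13564 - -41\right) - 27209 = \left(13564 + \left(-14 + 55\right)\right) - 27209 = \left(13564 + 41\right) - 27209 = 13605 - 27209 = -13604$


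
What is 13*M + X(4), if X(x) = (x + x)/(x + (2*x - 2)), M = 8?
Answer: 524/5 ≈ 104.80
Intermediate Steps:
X(x) = 2*x/(-2 + 3*x) (X(x) = (2*x)/(x + (-2 + 2*x)) = (2*x)/(-2 + 3*x) = 2*x/(-2 + 3*x))
13*M + X(4) = 13*8 + 2*4/(-2 + 3*4) = 104 + 2*4/(-2 + 12) = 104 + 2*4/10 = 104 + 2*4*(⅒) = 104 + ⅘ = 524/5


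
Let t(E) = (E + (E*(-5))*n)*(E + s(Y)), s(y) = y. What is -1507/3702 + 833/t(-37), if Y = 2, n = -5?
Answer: -1702033/4451655 ≈ -0.38234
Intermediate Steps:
t(E) = 26*E*(2 + E) (t(E) = (E + (E*(-5))*(-5))*(E + 2) = (E - 5*E*(-5))*(2 + E) = (E + 25*E)*(2 + E) = (26*E)*(2 + E) = 26*E*(2 + E))
-1507/3702 + 833/t(-37) = -1507/3702 + 833/((26*(-37)*(2 - 37))) = -1507*1/3702 + 833/((26*(-37)*(-35))) = -1507/3702 + 833/33670 = -1507/3702 + 833*(1/33670) = -1507/3702 + 119/4810 = -1702033/4451655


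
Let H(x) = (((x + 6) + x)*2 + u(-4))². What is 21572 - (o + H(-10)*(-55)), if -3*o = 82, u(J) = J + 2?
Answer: 213298/3 ≈ 71099.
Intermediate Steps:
u(J) = 2 + J
o = -82/3 (o = -⅓*82 = -82/3 ≈ -27.333)
H(x) = (10 + 4*x)² (H(x) = (((x + 6) + x)*2 + (2 - 4))² = (((6 + x) + x)*2 - 2)² = ((6 + 2*x)*2 - 2)² = ((12 + 4*x) - 2)² = (10 + 4*x)²)
21572 - (o + H(-10)*(-55)) = 21572 - (-82/3 + (4*(5 + 2*(-10))²)*(-55)) = 21572 - (-82/3 + (4*(5 - 20)²)*(-55)) = 21572 - (-82/3 + (4*(-15)²)*(-55)) = 21572 - (-82/3 + (4*225)*(-55)) = 21572 - (-82/3 + 900*(-55)) = 21572 - (-82/3 - 49500) = 21572 - 1*(-148582/3) = 21572 + 148582/3 = 213298/3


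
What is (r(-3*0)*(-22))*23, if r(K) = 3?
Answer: -1518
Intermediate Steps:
(r(-3*0)*(-22))*23 = (3*(-22))*23 = -66*23 = -1518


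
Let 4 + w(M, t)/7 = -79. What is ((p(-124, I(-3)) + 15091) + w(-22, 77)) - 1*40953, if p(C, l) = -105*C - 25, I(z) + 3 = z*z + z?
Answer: -13448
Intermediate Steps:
w(M, t) = -581 (w(M, t) = -28 + 7*(-79) = -28 - 553 = -581)
I(z) = -3 + z + z² (I(z) = -3 + (z*z + z) = -3 + (z² + z) = -3 + (z + z²) = -3 + z + z²)
p(C, l) = -25 - 105*C
((p(-124, I(-3)) + 15091) + w(-22, 77)) - 1*40953 = (((-25 - 105*(-124)) + 15091) - 581) - 1*40953 = (((-25 + 13020) + 15091) - 581) - 40953 = ((12995 + 15091) - 581) - 40953 = (28086 - 581) - 40953 = 27505 - 40953 = -13448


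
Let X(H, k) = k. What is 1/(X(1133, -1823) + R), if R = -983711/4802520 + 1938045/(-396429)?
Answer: -634619400360/1160143657336753 ≈ -0.00054702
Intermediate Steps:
R = -3232490480473/634619400360 (R = -983711*1/4802520 + 1938045*(-1/396429) = -983711/4802520 - 646015/132143 = -3232490480473/634619400360 ≈ -5.0936)
1/(X(1133, -1823) + R) = 1/(-1823 - 3232490480473/634619400360) = 1/(-1160143657336753/634619400360) = -634619400360/1160143657336753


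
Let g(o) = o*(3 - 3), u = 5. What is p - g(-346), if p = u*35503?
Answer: 177515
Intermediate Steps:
p = 177515 (p = 5*35503 = 177515)
g(o) = 0 (g(o) = o*0 = 0)
p - g(-346) = 177515 - 1*0 = 177515 + 0 = 177515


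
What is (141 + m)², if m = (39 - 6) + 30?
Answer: 41616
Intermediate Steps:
m = 63 (m = 33 + 30 = 63)
(141 + m)² = (141 + 63)² = 204² = 41616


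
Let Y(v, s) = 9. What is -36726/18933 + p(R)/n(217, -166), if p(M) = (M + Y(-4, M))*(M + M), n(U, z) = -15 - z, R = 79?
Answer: 85899602/952961 ≈ 90.140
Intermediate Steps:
p(M) = 2*M*(9 + M) (p(M) = (M + 9)*(M + M) = (9 + M)*(2*M) = 2*M*(9 + M))
-36726/18933 + p(R)/n(217, -166) = -36726/18933 + (2*79*(9 + 79))/(-15 - 1*(-166)) = -36726*1/18933 + (2*79*88)/(-15 + 166) = -12242/6311 + 13904/151 = 85899602/952961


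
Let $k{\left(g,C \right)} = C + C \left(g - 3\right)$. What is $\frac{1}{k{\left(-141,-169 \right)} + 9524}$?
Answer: $\frac{1}{33691} \approx 2.9682 \cdot 10^{-5}$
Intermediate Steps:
$k{\left(g,C \right)} = C + C \left(-3 + g\right)$
$\frac{1}{k{\left(-141,-169 \right)} + 9524} = \frac{1}{- 169 \left(-2 - 141\right) + 9524} = \frac{1}{\left(-169\right) \left(-143\right) + 9524} = \frac{1}{24167 + 9524} = \frac{1}{33691}$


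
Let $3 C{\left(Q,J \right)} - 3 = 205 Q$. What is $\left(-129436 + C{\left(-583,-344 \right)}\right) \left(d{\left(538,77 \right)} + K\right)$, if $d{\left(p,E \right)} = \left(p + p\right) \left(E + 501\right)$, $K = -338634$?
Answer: $- \frac{143862359080}{3} \approx -4.7954 \cdot 10^{10}$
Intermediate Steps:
$C{\left(Q,J \right)} = 1 + \frac{205 Q}{3}$
$d{\left(p,E \right)} = 2 p \left(501 + E\right)$
$\left(-129436 + C{\left(-583,-344 \right)}\right) \left(d{\left(538,77 \right)} + K\right) = \left(-129436 + \left(1 + \frac{205}{3} \left(-583\right)\right)\right) \left(2 \cdot 538 \left(501 + 77\right) - 338634\right) = \left(-129436 + \left(1 - \frac{119515}{3}\right)\right) \left(2 \cdot 538 \cdot 578 - 338634\right) = \left(-129436 - \frac{119512}{3}\right) \left(621928 - 338634\right) = \left(- \frac{507820}{3}\right) 283294 = - \frac{143862359080}{3}$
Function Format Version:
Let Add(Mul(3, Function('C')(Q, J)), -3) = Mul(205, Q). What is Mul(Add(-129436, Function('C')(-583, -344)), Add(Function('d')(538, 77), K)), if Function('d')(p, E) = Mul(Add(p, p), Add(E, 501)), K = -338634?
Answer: Rational(-143862359080, 3) ≈ -4.7954e+10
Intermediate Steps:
Function('C')(Q, J) = Add(1, Mul(Rational(205, 3), Q)) (Function('C')(Q, J) = Add(1, Mul(Rational(1, 3), Mul(205, Q))) = Add(1, Mul(Rational(205, 3), Q)))
Function('d')(p, E) = Mul(2, p, Add(501, E)) (Function('d')(p, E) = Mul(Mul(2, p), Add(501, E)) = Mul(2, p, Add(501, E)))
Mul(Add(-129436, Function('C')(-583, -344)), Add(Function('d')(538, 77), K)) = Mul(Add(-129436, Add(1, Mul(Rational(205, 3), -583))), Add(Mul(2, 538, Add(501, 77)), -338634)) = Mul(Add(-129436, Add(1, Rational(-119515, 3))), Add(Mul(2, 538, 578), -338634)) = Mul(Add(-129436, Rational(-119512, 3)), Add(621928, -338634)) = Mul(Rational(-507820, 3), 283294) = Rational(-143862359080, 3)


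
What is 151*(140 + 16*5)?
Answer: 33220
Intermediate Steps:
151*(140 + 16*5) = 151*(140 + 80) = 151*220 = 33220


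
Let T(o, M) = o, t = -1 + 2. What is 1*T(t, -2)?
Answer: 1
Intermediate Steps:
t = 1
1*T(t, -2) = 1*1 = 1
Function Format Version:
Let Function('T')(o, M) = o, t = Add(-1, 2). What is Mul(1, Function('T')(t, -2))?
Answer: 1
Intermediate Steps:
t = 1
Mul(1, Function('T')(t, -2)) = Mul(1, 1) = 1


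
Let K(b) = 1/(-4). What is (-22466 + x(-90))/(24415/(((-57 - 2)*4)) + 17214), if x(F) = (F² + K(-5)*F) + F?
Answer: -3406306/4038089 ≈ -0.84354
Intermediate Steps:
K(b) = -¼
x(F) = F² + 3*F/4 (x(F) = (F² - F/4) + F = F² + 3*F/4)
(-22466 + x(-90))/(24415/(((-57 - 2)*4)) + 17214) = (-22466 + (¼)*(-90)*(3 + 4*(-90)))/(24415/(((-57 - 2)*4)) + 17214) = (-22466 + (¼)*(-90)*(3 - 360))/(24415/((-59*4)) + 17214) = (-22466 + (¼)*(-90)*(-357))/(24415/(-236) + 17214) = (-22466 + 16065/2)/(24415*(-1/236) + 17214) = -28867/(2*(-24415/236 + 17214)) = -28867/(2*4038089/236) = -28867/2*236/4038089 = -3406306/4038089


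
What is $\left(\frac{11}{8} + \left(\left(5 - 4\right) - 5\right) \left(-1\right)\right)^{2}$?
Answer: $\frac{1849}{64} \approx 28.891$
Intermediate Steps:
$\left(\frac{11}{8} + \left(\left(5 - 4\right) - 5\right) \left(-1\right)\right)^{2} = \left(11 \cdot \frac{1}{8} + \left(1 - 5\right) \left(-1\right)\right)^{2} = \left(\frac{11}{8} - -4\right)^{2} = \left(\frac{11}{8} + 4\right)^{2} = \left(\frac{43}{8}\right)^{2} = \frac{1849}{64}$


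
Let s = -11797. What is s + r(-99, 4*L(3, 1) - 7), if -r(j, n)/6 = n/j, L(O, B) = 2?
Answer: -389299/33 ≈ -11797.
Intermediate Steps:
r(j, n) = -6*n/j
s + r(-99, 4*L(3, 1) - 7) = -11797 - 6*(4*2 - 7)/(-99) = -11797 - 6*(8 - 7)*(-1/99) = -11797 - 6*1*(-1/99) = -11797 + 2/33 = -389299/33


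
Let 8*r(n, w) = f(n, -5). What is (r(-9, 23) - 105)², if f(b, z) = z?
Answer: 714025/64 ≈ 11157.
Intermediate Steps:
r(n, w) = -5/8 (r(n, w) = (⅛)*(-5) = -5/8)
(r(-9, 23) - 105)² = (-5/8 - 105)² = (-845/8)² = 714025/64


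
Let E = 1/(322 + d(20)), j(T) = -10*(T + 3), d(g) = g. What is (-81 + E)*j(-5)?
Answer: -277010/171 ≈ -1619.9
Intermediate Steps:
j(T) = -30 - 10*T (j(T) = -10*(3 + T) = -30 - 10*T)
E = 1/342 (E = 1/(322 + 20) = 1/342 ≈ 0.0029240)
(-81 + E)*j(-5) = (-81 + 1/342)*(-30 - 10*(-5)) = -27701*(-30 + 50)/342 = -27701/342*20 = -277010/171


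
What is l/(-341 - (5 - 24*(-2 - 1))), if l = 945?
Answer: -945/418 ≈ -2.2608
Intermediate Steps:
l/(-341 - (5 - 24*(-2 - 1))) = 945/(-341 - (5 - 24*(-2 - 1))) = 945/(-341 - (5 - 24*(-3))) = 945/(-341 - (5 - 8*(-9))) = 945/(-341 - (5 + 72)) = 945/(-341 - 1*77) = 945/(-341 - 77) = 945/(-418) = 945*(-1/418) = -945/418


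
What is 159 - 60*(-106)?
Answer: 6519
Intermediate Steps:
159 - 60*(-106) = 159 + 6360 = 6519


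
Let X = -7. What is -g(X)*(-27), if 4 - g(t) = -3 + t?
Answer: 378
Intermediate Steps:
g(t) = 7 - t (g(t) = 4 - (-3 + t) = 4 + (3 - t) = 7 - t)
-g(X)*(-27) = -(7 - 1*(-7))*(-27) = -(7 + 7)*(-27) = -1*14*(-27) = -14*(-27) = 378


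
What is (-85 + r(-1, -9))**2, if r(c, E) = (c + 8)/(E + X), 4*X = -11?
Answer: 16184529/2209 ≈ 7326.6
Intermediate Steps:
X = -11/4 (X = (1/4)*(-11) = -11/4 ≈ -2.7500)
r(c, E) = (8 + c)/(-11/4 + E) (r(c, E) = (c + 8)/(E - 11/4) = (8 + c)/(-11/4 + E))
(-85 + r(-1, -9))**2 = (-85 + 4*(8 - 1)/(-11 + 4*(-9)))**2 = (-85 + 4*7/(-11 - 36))**2 = (-85 + 4*7/(-47))**2 = (-85 + 4*(-1/47)*7)**2 = (-85 - 28/47)**2 = (-4023/47)**2 = 16184529/2209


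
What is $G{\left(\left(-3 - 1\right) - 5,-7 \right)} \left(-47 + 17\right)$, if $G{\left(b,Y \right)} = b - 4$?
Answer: $390$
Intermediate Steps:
$G{\left(b,Y \right)} = -4 + b$ ($G{\left(b,Y \right)} = b - 4 = -4 + b$)
$G{\left(\left(-3 - 1\right) - 5,-7 \right)} \left(-47 + 17\right) = \left(-4 - 9\right) \left(-47 + 17\right) = \left(-4 - 9\right) \left(-30\right) = \left(-13\right) \left(-30\right) = 390$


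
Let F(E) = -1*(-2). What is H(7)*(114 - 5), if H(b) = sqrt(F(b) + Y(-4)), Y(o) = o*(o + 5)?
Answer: 109*I*sqrt(2) ≈ 154.15*I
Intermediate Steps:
F(E) = 2
Y(o) = o*(5 + o)
H(b) = I*sqrt(2) (H(b) = sqrt(2 - 4*(5 - 4)) = sqrt(2 - 4*1) = sqrt(2 - 4) = sqrt(-2) = I*sqrt(2))
H(7)*(114 - 5) = (I*sqrt(2))*(114 - 5) = (I*sqrt(2))*109 = 109*I*sqrt(2)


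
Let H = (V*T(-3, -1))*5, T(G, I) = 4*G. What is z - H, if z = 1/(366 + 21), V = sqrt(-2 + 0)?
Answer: 1/387 + 60*I*sqrt(2) ≈ 0.002584 + 84.853*I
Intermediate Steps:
V = I*sqrt(2) (V = sqrt(-2) = I*sqrt(2) ≈ 1.4142*I)
z = 1/387 ≈ 0.0025840
H = -60*I*sqrt(2) (H = ((I*sqrt(2))*(4*(-3)))*5 = ((I*sqrt(2))*(-12))*5 = -12*I*sqrt(2)*5 = -60*I*sqrt(2) ≈ -84.853*I)
z - H = 1/387 - (-60)*I*sqrt(2) = 1/387 + 60*I*sqrt(2)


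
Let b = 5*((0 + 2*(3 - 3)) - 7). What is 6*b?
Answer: -210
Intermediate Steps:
b = -35 (b = 5*((0 + 2*0) - 7) = 5*((0 + 0) - 7) = 5*(0 - 7) = 5*(-7) = -35)
6*b = 6*(-35) = -210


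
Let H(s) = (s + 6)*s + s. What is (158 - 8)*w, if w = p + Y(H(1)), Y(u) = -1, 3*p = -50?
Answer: -2650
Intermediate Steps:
H(s) = s + s*(6 + s) (H(s) = (6 + s)*s + s = s*(6 + s) + s = s + s*(6 + s))
p = -50/3 (p = (⅓)*(-50) = -50/3 ≈ -16.667)
w = -53/3 (w = -50/3 - 1 = -53/3 ≈ -17.667)
(158 - 8)*w = (158 - 8)*(-53/3) = 150*(-53/3) = -2650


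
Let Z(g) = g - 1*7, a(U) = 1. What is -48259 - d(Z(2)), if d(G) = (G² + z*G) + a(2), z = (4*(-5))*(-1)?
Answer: -48185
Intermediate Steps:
z = 20 (z = -20*(-1) = 20)
Z(g) = -7 + g (Z(g) = g - 7 = -7 + g)
d(G) = 1 + G² + 20*G (d(G) = (G² + 20*G) + 1 = 1 + G² + 20*G)
-48259 - d(Z(2)) = -48259 - (1 + (-7 + 2)² + 20*(-7 + 2)) = -48259 - (1 + (-5)² + 20*(-5)) = -48259 - (1 + 25 - 100) = -48259 - 1*(-74) = -48259 + 74 = -48185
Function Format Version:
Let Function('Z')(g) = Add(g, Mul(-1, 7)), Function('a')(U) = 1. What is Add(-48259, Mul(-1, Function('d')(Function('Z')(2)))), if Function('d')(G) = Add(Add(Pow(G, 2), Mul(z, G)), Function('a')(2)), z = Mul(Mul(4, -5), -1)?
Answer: -48185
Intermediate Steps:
z = 20 (z = Mul(-20, -1) = 20)
Function('Z')(g) = Add(-7, g) (Function('Z')(g) = Add(g, -7) = Add(-7, g))
Function('d')(G) = Add(1, Pow(G, 2), Mul(20, G)) (Function('d')(G) = Add(Add(Pow(G, 2), Mul(20, G)), 1) = Add(1, Pow(G, 2), Mul(20, G)))
Add(-48259, Mul(-1, Function('d')(Function('Z')(2)))) = Add(-48259, Mul(-1, Add(1, Pow(Add(-7, 2), 2), Mul(20, Add(-7, 2))))) = Add(-48259, Mul(-1, Add(1, Pow(-5, 2), Mul(20, -5)))) = Add(-48259, Mul(-1, Add(1, 25, -100))) = Add(-48259, Mul(-1, -74)) = Add(-48259, 74) = -48185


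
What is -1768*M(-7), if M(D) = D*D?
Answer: -86632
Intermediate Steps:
M(D) = D²
-1768*M(-7) = -1768*(-7)² = -1768*49 = -86632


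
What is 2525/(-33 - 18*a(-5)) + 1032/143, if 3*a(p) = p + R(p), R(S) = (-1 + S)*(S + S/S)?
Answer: -209371/21021 ≈ -9.9601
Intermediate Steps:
R(S) = (1 + S)*(-1 + S) (R(S) = (-1 + S)*(S + 1) = (-1 + S)*(1 + S) = (1 + S)*(-1 + S))
a(p) = -⅓ + p/3 + p²/3 (a(p) = (p + (-1 + p²))/3 = (-1 + p + p²)/3 = -⅓ + p/3 + p²/3)
2525/(-33 - 18*a(-5)) + 1032/143 = 2525/(-33 - 18*(-⅓ + (⅓)*(-5) + (⅓)*(-5)²)) + 1032/143 = 2525/(-33 - 18*(-⅓ - 5/3 + (⅓)*25)) + 1032*(1/143) = 2525/(-33 - 18*(-⅓ - 5/3 + 25/3)) + 1032/143 = 2525/(-33 - 18*19/3) + 1032/143 = 2525/(-33 - 114) + 1032/143 = 2525/(-147) + 1032/143 = 2525*(-1/147) + 1032/143 = -2525/147 + 1032/143 = -209371/21021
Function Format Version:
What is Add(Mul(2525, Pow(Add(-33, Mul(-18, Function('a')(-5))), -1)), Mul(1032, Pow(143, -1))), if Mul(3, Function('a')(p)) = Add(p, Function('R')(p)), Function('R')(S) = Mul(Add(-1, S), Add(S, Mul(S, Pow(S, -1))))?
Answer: Rational(-209371, 21021) ≈ -9.9601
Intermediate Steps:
Function('R')(S) = Mul(Add(1, S), Add(-1, S)) (Function('R')(S) = Mul(Add(-1, S), Add(S, 1)) = Mul(Add(-1, S), Add(1, S)) = Mul(Add(1, S), Add(-1, S)))
Function('a')(p) = Add(Rational(-1, 3), Mul(Rational(1, 3), p), Mul(Rational(1, 3), Pow(p, 2))) (Function('a')(p) = Mul(Rational(1, 3), Add(p, Add(-1, Pow(p, 2)))) = Mul(Rational(1, 3), Add(-1, p, Pow(p, 2))) = Add(Rational(-1, 3), Mul(Rational(1, 3), p), Mul(Rational(1, 3), Pow(p, 2))))
Add(Mul(2525, Pow(Add(-33, Mul(-18, Function('a')(-5))), -1)), Mul(1032, Pow(143, -1))) = Add(Mul(2525, Pow(Add(-33, Mul(-18, Add(Rational(-1, 3), Mul(Rational(1, 3), -5), Mul(Rational(1, 3), Pow(-5, 2))))), -1)), Mul(1032, Pow(143, -1))) = Add(Mul(2525, Pow(Add(-33, Mul(-18, Add(Rational(-1, 3), Rational(-5, 3), Mul(Rational(1, 3), 25)))), -1)), Mul(1032, Rational(1, 143))) = Add(Mul(2525, Pow(Add(-33, Mul(-18, Add(Rational(-1, 3), Rational(-5, 3), Rational(25, 3)))), -1)), Rational(1032, 143)) = Add(Mul(2525, Pow(Add(-33, Mul(-18, Rational(19, 3))), -1)), Rational(1032, 143)) = Add(Mul(2525, Pow(Add(-33, -114), -1)), Rational(1032, 143)) = Add(Mul(2525, Pow(-147, -1)), Rational(1032, 143)) = Add(Mul(2525, Rational(-1, 147)), Rational(1032, 143)) = Add(Rational(-2525, 147), Rational(1032, 143)) = Rational(-209371, 21021)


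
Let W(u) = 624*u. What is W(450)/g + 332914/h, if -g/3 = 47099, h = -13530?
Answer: -651781711/24509595 ≈ -26.593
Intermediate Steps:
g = -141297 (g = -3*47099 = -141297)
W(450)/g + 332914/h = (624*450)/(-141297) + 332914/(-13530) = 280800*(-1/141297) + 332914*(-1/13530) = -7200/3623 - 166457/6765 = -651781711/24509595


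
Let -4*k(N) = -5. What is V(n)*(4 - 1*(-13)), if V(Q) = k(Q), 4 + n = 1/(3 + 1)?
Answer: 85/4 ≈ 21.250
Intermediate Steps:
n = -15/4 (n = -4 + 1/(3 + 1) = -4 + 1/4 = -4 + ¼ = -15/4 ≈ -3.7500)
k(N) = 5/4 (k(N) = -¼*(-5) = 5/4)
V(Q) = 5/4
V(n)*(4 - 1*(-13)) = 5*(4 - 1*(-13))/4 = 5*(4 + 13)/4 = (5/4)*17 = 85/4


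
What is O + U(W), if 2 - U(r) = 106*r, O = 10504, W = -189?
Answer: 30540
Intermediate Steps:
U(r) = 2 - 106*r
O + U(W) = 10504 + (2 - 106*(-189)) = 10504 + (2 + 20034) = 10504 + 20036 = 30540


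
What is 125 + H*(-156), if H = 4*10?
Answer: -6115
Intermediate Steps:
H = 40
125 + H*(-156) = 125 + 40*(-156) = 125 - 6240 = -6115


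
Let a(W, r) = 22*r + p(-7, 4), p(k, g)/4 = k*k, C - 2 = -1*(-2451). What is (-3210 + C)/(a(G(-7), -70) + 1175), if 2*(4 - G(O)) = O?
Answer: 757/169 ≈ 4.4793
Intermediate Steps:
C = 2453 (C = 2 - 1*(-2451) = 2 + 2451 = 2453)
p(k, g) = 4*k**2 (p(k, g) = 4*(k*k) = 4*k**2)
G(O) = 4 - O/2
a(W, r) = 196 + 22*r (a(W, r) = 22*r + 4*(-7)**2 = 22*r + 4*49 = 22*r + 196 = 196 + 22*r)
(-3210 + C)/(a(G(-7), -70) + 1175) = (-3210 + 2453)/((196 + 22*(-70)) + 1175) = -757/((196 - 1540) + 1175) = -757/(-1344 + 1175) = -757/(-169) = -757*(-1/169) = 757/169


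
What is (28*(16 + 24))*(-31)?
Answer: -34720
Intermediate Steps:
(28*(16 + 24))*(-31) = (28*40)*(-31) = 1120*(-31) = -34720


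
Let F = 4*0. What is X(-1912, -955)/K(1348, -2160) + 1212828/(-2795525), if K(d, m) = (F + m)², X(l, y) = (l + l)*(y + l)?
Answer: 62474777081/32607003600 ≈ 1.9160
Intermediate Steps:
X(l, y) = 2*l*(l + y) (X(l, y) = (2*l)*(l + y) = 2*l*(l + y))
F = 0
K(d, m) = m² (K(d, m) = (0 + m)² = m²)
X(-1912, -955)/K(1348, -2160) + 1212828/(-2795525) = (2*(-1912)*(-1912 - 955))/((-2160)²) + 1212828/(-2795525) = (2*(-1912)*(-2867))/4665600 + 1212828*(-1/2795525) = 10963408*(1/4665600) - 1212828/2795525 = 685213/291600 - 1212828/2795525 = 62474777081/32607003600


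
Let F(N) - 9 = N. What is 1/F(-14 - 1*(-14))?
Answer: ⅑ ≈ 0.11111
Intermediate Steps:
F(N) = 9 + N
1/F(-14 - 1*(-14)) = 1/(9 + (-14 - 1*(-14))) = 1/(9 + (-14 + 14)) = 1/(9 + 0) = 1/9 = ⅑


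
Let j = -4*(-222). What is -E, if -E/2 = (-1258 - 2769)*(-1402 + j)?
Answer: 4139756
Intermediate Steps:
j = 888
E = -4139756 (E = -2*(-1258 - 2769)*(-1402 + 888) = -(-8054)*(-514) = -2*2069878 = -4139756)
-E = -1*(-4139756) = 4139756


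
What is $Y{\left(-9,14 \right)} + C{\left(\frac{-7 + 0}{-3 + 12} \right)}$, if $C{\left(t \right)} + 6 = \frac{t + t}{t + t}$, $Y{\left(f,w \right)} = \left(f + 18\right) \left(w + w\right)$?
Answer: $247$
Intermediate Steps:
$Y{\left(f,w \right)} = 2 w \left(18 + f\right)$ ($Y{\left(f,w \right)} = \left(18 + f\right) 2 w = 2 w \left(18 + f\right)$)
$C{\left(t \right)} = -5$ ($C{\left(t \right)} = -6 + \frac{t + t}{t + t} = -6 + \frac{2 t}{2 t} = -6 + 2 t \frac{1}{2 t} = -6 + 1 = -5$)
$Y{\left(-9,14 \right)} + C{\left(\frac{-7 + 0}{-3 + 12} \right)} = 2 \cdot 14 \left(18 - 9\right) - 5 = 2 \cdot 14 \cdot 9 - 5 = 252 - 5 = 247$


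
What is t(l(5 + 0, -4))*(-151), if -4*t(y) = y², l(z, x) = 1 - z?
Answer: 604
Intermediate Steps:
t(y) = -y²/4
t(l(5 + 0, -4))*(-151) = -(1 - (5 + 0))²/4*(-151) = -(1 - 1*5)²/4*(-151) = -(1 - 5)²/4*(-151) = -¼*(-4)²*(-151) = -¼*16*(-151) = -4*(-151) = 604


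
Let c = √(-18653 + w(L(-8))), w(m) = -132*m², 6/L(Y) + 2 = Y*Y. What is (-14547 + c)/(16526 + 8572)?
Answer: -4849/8366 + I*√17926721/778038 ≈ -0.57961 + 0.0054419*I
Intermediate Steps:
L(Y) = 6/(-2 + Y²) (L(Y) = 6/(-2 + Y*Y) = 6/(-2 + Y²))
c = I*√17926721/31 (c = √(-18653 - 132*36/(-2 + (-8)²)²) = √(-18653 - 132*36/(-2 + 64)²) = √(-18653 - 132*(6/62)²) = √(-18653 - 132*(6*(1/62))²) = √(-18653 - 132*(3/31)²) = √(-18653 - 132*9/961) = √(-18653 - 1188/961) = √(-17926721/961) = I*√17926721/31 ≈ 136.58*I)
(-14547 + c)/(16526 + 8572) = (-14547 + I*√17926721/31)/(16526 + 8572) = (-14547 + I*√17926721/31)/25098 = (-14547 + I*√17926721/31)*(1/25098) = -4849/8366 + I*√17926721/778038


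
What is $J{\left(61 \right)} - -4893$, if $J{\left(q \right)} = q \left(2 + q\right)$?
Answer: $8736$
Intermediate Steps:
$J{\left(61 \right)} - -4893 = 61 \left(2 + 61\right) - -4893 = 61 \cdot 63 + 4893 = 3843 + 4893 = 8736$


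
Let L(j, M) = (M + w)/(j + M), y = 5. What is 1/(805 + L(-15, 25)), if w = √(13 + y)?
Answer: 80750/65205607 - 30*√2/65205607 ≈ 0.0012377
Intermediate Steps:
w = 3*√2 (w = √(13 + 5) = √18 = 3*√2 ≈ 4.2426)
L(j, M) = (M + 3*√2)/(M + j) (L(j, M) = (M + 3*√2)/(j + M) = (M + 3*√2)/(M + j))
1/(805 + L(-15, 25)) = 1/(805 + (25 + 3*√2)/(25 - 15)) = 1/(805 + (25 + 3*√2)/10) = 1/(805 + (5/2 + 3*√2/10)) = 1/(1615/2 + 3*√2/10)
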